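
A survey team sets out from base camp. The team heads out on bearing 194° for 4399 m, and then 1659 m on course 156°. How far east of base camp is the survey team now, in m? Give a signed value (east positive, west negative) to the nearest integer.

-389 m

Leg 1 (194°, 4399 m): east 4399 sin 194° = -1064.21, north 4399 cos 194° = -4268.33
Leg 2 (156°, 1659 m): east 1659 sin 156° = 674.78, north 1659 cos 156° = -1515.57
Net east component: -389.44 m.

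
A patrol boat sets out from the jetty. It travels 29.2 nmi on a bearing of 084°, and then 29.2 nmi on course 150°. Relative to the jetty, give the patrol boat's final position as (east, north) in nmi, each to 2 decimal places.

Leg 1 (084°, 29.2 nmi): east 29.2 sin 84° = 29.04, north 29.2 cos 84° = 3.05
Leg 2 (150°, 29.2 nmi): east 29.2 sin 150° = 14.60, north 29.2 cos 150° = -25.29
Summing: 43.64 nmi east, -22.24 nmi north → (43.64, -22.24).

(43.64, -22.24)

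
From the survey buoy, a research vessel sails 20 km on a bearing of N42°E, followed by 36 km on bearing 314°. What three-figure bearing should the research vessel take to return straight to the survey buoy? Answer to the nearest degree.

163°

Leg 1 (N42°E, 20 km): east 20 sin 42° = 13.38, north 20 cos 42° = 14.86
Leg 2 (314°, 36 km): east 36 sin 314° = -25.90, north 36 cos 314° = 25.01
Net displacement: -12.51 east, 39.87 north. Direction back to start is (12.51, -39.87): bearing = atan2(12.51, -39.87) mod 360° = 162.58° ≈ 163°.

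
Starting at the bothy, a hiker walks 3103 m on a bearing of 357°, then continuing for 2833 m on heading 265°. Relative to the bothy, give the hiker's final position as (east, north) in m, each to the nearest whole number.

(-2985, 2852)

Leg 1 (357°, 3103 m): east 3103 sin 357° = -162.40, north 3103 cos 357° = 3098.75
Leg 2 (265°, 2833 m): east 2833 sin 265° = -2822.22, north 2833 cos 265° = -246.91
Summing: -2984.62 m east, 2851.84 m north → (-2985, 2852).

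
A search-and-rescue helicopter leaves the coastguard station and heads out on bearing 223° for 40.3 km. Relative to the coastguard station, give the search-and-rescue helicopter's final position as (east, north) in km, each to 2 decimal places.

Leg 1 (223°, 40.3 km): east 40.3 sin 223° = -27.48, north 40.3 cos 223° = -29.47
Summing: -27.48 km east, -29.47 km north → (-27.48, -29.47).

(-27.48, -29.47)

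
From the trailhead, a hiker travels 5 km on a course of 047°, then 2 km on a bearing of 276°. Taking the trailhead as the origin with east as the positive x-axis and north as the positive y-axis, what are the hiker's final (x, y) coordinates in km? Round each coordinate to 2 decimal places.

Leg 1 (047°, 5 km): east 5 sin 47° = 3.66, north 5 cos 47° = 3.41
Leg 2 (276°, 2 km): east 2 sin 276° = -1.99, north 2 cos 276° = 0.21
Summing: 1.67 km east, 3.62 km north → (1.67, 3.62).

(1.67, 3.62)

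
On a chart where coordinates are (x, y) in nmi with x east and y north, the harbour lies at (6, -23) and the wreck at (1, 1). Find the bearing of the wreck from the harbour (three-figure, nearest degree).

Δeast = 1 − 6 = -5.00; Δnorth = 1 − -23 = 24.00.
Bearing = atan2(Δeast, Δnorth) mod 360° = 348.23° ≈ 348°.

348°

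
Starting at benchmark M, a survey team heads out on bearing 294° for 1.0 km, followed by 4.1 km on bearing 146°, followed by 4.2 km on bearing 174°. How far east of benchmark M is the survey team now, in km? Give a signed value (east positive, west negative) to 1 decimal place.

Leg 1 (294°, 1.0 km): east 1.0 sin 294° = -0.91, north 1.0 cos 294° = 0.41
Leg 2 (146°, 4.1 km): east 4.1 sin 146° = 2.29, north 4.1 cos 146° = -3.40
Leg 3 (174°, 4.2 km): east 4.2 sin 174° = 0.44, north 4.2 cos 174° = -4.18
Net east component: 1.82 km.

1.8 km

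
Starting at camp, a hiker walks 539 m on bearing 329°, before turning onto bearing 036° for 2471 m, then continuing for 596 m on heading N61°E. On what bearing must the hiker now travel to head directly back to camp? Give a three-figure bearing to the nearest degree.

Leg 1 (329°, 539 m): east 539 sin 329° = -277.61, north 539 cos 329° = 462.01
Leg 2 (036°, 2471 m): east 2471 sin 36° = 1452.42, north 2471 cos 36° = 1999.08
Leg 3 (N61°E, 596 m): east 596 sin 61° = 521.27, north 596 cos 61° = 288.95
Net displacement: 1696.09 east, 2750.04 north. Direction back to start is (-1696.09, -2750.04): bearing = atan2(-1696.09, -2750.04) mod 360° = 211.66° ≈ 212°.

212°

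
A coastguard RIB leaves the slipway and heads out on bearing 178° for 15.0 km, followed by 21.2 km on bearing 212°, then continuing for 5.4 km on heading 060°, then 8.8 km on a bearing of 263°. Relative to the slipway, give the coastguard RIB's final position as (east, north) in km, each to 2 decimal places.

Leg 1 (178°, 15.0 km): east 15.0 sin 178° = 0.52, north 15.0 cos 178° = -14.99
Leg 2 (212°, 21.2 km): east 21.2 sin 212° = -11.23, north 21.2 cos 212° = -17.98
Leg 3 (060°, 5.4 km): east 5.4 sin 60° = 4.68, north 5.4 cos 60° = 2.70
Leg 4 (263°, 8.8 km): east 8.8 sin 263° = -8.73, north 8.8 cos 263° = -1.07
Summing: -14.77 km east, -31.34 km north → (-14.77, -31.34).

(-14.77, -31.34)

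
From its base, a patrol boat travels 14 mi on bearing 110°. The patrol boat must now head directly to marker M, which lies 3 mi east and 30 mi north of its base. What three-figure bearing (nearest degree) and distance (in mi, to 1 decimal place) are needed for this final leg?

Leg 1 (110°, 14 mi): east 14 sin 110° = 13.16, north 14 cos 110° = -4.79
Current position: (13.16, -4.79). Target: (3, 30). Remaining: Δeast = -10.16, Δnorth = 34.79.
Bearing = atan2(-10.16, 34.79) mod 360° = 343.73°; distance = √((-10.16)² + (34.79)²) = 36.240 mi.

344°, 36.2 mi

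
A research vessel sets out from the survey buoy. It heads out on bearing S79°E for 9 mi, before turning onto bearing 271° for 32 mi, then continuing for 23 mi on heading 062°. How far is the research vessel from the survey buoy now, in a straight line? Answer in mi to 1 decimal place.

10.1 mi

Leg 1 (S79°E, 9 mi): east 9 sin 101° = 8.83, north 9 cos 101° = -1.72
Leg 2 (271°, 32 mi): east 32 sin 271° = -32.00, north 32 cos 271° = 0.56
Leg 3 (062°, 23 mi): east 23 sin 62° = 20.31, north 23 cos 62° = 10.80
Net: -2.85 east, 9.64 north. Distance = √((-2.85)² + (9.64)²) = 10.052 mi.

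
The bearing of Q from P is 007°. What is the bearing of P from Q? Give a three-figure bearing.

187°

Back-bearing = 007° + 180° = 187°.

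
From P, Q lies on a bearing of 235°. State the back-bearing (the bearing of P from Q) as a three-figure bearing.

055°

Back-bearing = 235° − 180° = 055°.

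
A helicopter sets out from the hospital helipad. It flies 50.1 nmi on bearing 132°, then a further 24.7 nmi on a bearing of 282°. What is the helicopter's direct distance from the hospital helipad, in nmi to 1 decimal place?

31.3 nmi

Leg 1 (132°, 50.1 nmi): east 50.1 sin 132° = 37.23, north 50.1 cos 132° = -33.52
Leg 2 (282°, 24.7 nmi): east 24.7 sin 282° = -24.16, north 24.7 cos 282° = 5.14
Net: 13.07 east, -28.39 north. Distance = √((13.07)² + (-28.39)²) = 31.253 nmi.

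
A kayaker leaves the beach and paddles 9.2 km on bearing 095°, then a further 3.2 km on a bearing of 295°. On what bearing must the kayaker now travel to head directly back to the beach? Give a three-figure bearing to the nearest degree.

265°

Leg 1 (095°, 9.2 km): east 9.2 sin 95° = 9.16, north 9.2 cos 95° = -0.80
Leg 2 (295°, 3.2 km): east 3.2 sin 295° = -2.90, north 3.2 cos 295° = 1.35
Net displacement: 6.26 east, 0.55 north. Direction back to start is (-6.26, -0.55): bearing = atan2(-6.26, -0.55) mod 360° = 264.98° ≈ 265°.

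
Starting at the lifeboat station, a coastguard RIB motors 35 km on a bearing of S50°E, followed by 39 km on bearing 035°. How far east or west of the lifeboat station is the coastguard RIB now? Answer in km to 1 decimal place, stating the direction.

49.2 km east

Leg 1 (S50°E, 35 km): east 35 sin 130° = 26.81, north 35 cos 130° = -22.50
Leg 2 (035°, 39 km): east 39 sin 35° = 22.37, north 39 cos 35° = 31.95
Net east component: 49.18 km.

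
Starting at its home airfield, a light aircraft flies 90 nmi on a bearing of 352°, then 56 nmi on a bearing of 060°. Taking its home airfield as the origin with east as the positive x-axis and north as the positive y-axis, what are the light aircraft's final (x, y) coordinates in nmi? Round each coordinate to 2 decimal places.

Leg 1 (352°, 90 nmi): east 90 sin 352° = -12.53, north 90 cos 352° = 89.12
Leg 2 (060°, 56 nmi): east 56 sin 60° = 48.50, north 56 cos 60° = 28.00
Summing: 35.97 nmi east, 117.12 nmi north → (35.97, 117.12).

(35.97, 117.12)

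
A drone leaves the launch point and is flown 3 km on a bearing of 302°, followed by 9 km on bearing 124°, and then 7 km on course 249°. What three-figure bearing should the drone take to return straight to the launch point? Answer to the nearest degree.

015°

Leg 1 (302°, 3 km): east 3 sin 302° = -2.54, north 3 cos 302° = 1.59
Leg 2 (124°, 9 km): east 9 sin 124° = 7.46, north 9 cos 124° = -5.03
Leg 3 (249°, 7 km): east 7 sin 249° = -6.54, north 7 cos 249° = -2.51
Net displacement: -1.62 east, -5.95 north. Direction back to start is (1.62, 5.95): bearing = atan2(1.62, 5.95) mod 360° = 15.21° ≈ 015°.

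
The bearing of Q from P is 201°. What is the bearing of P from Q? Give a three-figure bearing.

021°

Back-bearing = 201° − 180° = 021°.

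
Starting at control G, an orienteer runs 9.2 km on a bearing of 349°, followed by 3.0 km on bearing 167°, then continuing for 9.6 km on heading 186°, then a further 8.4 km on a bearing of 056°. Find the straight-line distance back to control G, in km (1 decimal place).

Leg 1 (349°, 9.2 km): east 9.2 sin 349° = -1.76, north 9.2 cos 349° = 9.03
Leg 2 (167°, 3.0 km): east 3.0 sin 167° = 0.67, north 3.0 cos 167° = -2.92
Leg 3 (186°, 9.6 km): east 9.6 sin 186° = -1.00, north 9.6 cos 186° = -9.55
Leg 4 (056°, 8.4 km): east 8.4 sin 56° = 6.96, north 8.4 cos 56° = 4.70
Net: 4.88 east, 1.26 north. Distance = √((4.88)² + (1.26)²) = 5.039 km.

5.0 km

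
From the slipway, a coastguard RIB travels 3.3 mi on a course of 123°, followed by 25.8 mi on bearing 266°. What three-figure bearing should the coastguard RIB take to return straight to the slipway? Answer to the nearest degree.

Leg 1 (123°, 3.3 mi): east 3.3 sin 123° = 2.77, north 3.3 cos 123° = -1.80
Leg 2 (266°, 25.8 mi): east 25.8 sin 266° = -25.74, north 25.8 cos 266° = -1.80
Net displacement: -22.97 east, -3.60 north. Direction back to start is (22.97, 3.60): bearing = atan2(22.97, 3.60) mod 360° = 81.10° ≈ 081°.

081°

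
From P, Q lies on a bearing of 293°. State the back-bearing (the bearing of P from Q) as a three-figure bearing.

Back-bearing = 293° − 180° = 113°.

113°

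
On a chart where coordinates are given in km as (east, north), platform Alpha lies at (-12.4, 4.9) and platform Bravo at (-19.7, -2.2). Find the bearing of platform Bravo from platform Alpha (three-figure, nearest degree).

Δeast = -19.7 − -12.4 = -7.30; Δnorth = -2.2 − 4.9 = -7.10.
Bearing = atan2(Δeast, Δnorth) mod 360° = 225.80° ≈ 226°.

226°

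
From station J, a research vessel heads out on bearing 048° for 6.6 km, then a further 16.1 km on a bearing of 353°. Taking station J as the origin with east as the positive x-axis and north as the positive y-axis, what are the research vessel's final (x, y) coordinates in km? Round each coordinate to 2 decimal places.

(2.94, 20.40)

Leg 1 (048°, 6.6 km): east 6.6 sin 48° = 4.90, north 6.6 cos 48° = 4.42
Leg 2 (353°, 16.1 km): east 16.1 sin 353° = -1.96, north 16.1 cos 353° = 15.98
Summing: 2.94 km east, 20.40 km north → (2.94, 20.40).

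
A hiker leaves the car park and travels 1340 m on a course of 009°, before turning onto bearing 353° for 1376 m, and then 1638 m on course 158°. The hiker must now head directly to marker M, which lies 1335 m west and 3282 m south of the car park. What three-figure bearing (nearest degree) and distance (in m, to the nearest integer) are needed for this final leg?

204°, 4877 m

Leg 1 (009°, 1340 m): east 1340 sin 9° = 209.62, north 1340 cos 9° = 1323.50
Leg 2 (353°, 1376 m): east 1376 sin 353° = -167.69, north 1376 cos 353° = 1365.74
Leg 3 (158°, 1638 m): east 1638 sin 158° = 613.61, north 1638 cos 158° = -1518.73
Current position: (655.54, 1170.52). Target: (-1335, -3282). Remaining: Δeast = -1990.54, Δnorth = -4452.52.
Bearing = atan2(-1990.54, -4452.52) mod 360° = 204.09°; distance = √((-1990.54)² + (-4452.52)²) = 4877.208 m.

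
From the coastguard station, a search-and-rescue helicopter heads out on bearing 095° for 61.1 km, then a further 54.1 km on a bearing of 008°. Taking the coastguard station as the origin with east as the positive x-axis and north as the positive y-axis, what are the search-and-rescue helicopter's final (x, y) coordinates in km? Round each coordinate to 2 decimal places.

(68.40, 48.25)

Leg 1 (095°, 61.1 km): east 61.1 sin 95° = 60.87, north 61.1 cos 95° = -5.33
Leg 2 (008°, 54.1 km): east 54.1 sin 8° = 7.53, north 54.1 cos 8° = 53.57
Summing: 68.40 km east, 48.25 km north → (68.40, 48.25).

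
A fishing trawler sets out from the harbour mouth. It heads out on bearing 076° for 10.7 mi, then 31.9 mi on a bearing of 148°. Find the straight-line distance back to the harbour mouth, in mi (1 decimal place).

36.6 mi

Leg 1 (076°, 10.7 mi): east 10.7 sin 76° = 10.38, north 10.7 cos 76° = 2.59
Leg 2 (148°, 31.9 mi): east 31.9 sin 148° = 16.90, north 31.9 cos 148° = -27.05
Net: 27.29 east, -24.46 north. Distance = √((27.29)² + (-24.46)²) = 36.648 mi.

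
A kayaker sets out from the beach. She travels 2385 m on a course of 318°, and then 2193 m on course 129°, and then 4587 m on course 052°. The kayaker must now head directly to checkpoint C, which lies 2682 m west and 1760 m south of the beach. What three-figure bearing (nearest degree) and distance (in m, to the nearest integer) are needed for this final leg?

Leg 1 (318°, 2385 m): east 2385 sin 318° = -1595.88, north 2385 cos 318° = 1772.40
Leg 2 (129°, 2193 m): east 2193 sin 129° = 1704.28, north 2193 cos 129° = -1380.10
Leg 3 (052°, 4587 m): east 4587 sin 52° = 3614.61, north 4587 cos 52° = 2824.04
Current position: (3723.01, 3216.34). Target: (-2682, -1760). Remaining: Δeast = -6405.01, Δnorth = -4976.34.
Bearing = atan2(-6405.01, -4976.34) mod 360° = 232.15°; distance = √((-6405.01)² + (-4976.34)²) = 8110.987 m.

232°, 8111 m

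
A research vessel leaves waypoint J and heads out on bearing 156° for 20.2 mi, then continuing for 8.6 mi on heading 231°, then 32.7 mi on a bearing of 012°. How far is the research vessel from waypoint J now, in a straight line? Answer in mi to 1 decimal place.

Leg 1 (156°, 20.2 mi): east 20.2 sin 156° = 8.22, north 20.2 cos 156° = -18.45
Leg 2 (231°, 8.6 mi): east 8.6 sin 231° = -6.68, north 8.6 cos 231° = -5.41
Leg 3 (012°, 32.7 mi): east 32.7 sin 12° = 6.80, north 32.7 cos 12° = 31.99
Net: 8.33 east, 8.12 north. Distance = √((8.33)² + (8.12)²) = 11.634 mi.

11.6 mi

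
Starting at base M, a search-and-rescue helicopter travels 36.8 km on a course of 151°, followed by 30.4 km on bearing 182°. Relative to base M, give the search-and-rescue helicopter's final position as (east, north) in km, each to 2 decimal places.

(16.78, -62.57)

Leg 1 (151°, 36.8 km): east 36.8 sin 151° = 17.84, north 36.8 cos 151° = -32.19
Leg 2 (182°, 30.4 km): east 30.4 sin 182° = -1.06, north 30.4 cos 182° = -30.38
Summing: 16.78 km east, -62.57 km north → (16.78, -62.57).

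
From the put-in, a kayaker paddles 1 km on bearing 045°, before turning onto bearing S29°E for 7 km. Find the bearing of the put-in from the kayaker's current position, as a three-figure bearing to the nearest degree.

Leg 1 (045°, 1 km): east 1 sin 45° = 0.71, north 1 cos 45° = 0.71
Leg 2 (S29°E, 7 km): east 7 sin 151° = 3.39, north 7 cos 151° = -6.12
Net displacement: 4.10 east, -5.42 north. Direction back to start is (-4.10, 5.42): bearing = atan2(-4.10, 5.42) mod 360° = 322.86° ≈ 323°.

323°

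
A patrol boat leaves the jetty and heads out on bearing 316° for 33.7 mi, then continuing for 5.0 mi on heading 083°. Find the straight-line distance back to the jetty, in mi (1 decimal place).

30.9 mi

Leg 1 (316°, 33.7 mi): east 33.7 sin 316° = -23.41, north 33.7 cos 316° = 24.24
Leg 2 (083°, 5.0 mi): east 5.0 sin 83° = 4.96, north 5.0 cos 83° = 0.61
Net: -18.45 east, 24.85 north. Distance = √((-18.45)² + (24.85)²) = 30.950 mi.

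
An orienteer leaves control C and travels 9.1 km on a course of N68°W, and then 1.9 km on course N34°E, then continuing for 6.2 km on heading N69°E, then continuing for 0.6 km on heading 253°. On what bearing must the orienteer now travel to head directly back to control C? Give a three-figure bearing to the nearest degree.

163°

Leg 1 (N68°W, 9.1 km): east 9.1 sin 292° = -8.44, north 9.1 cos 292° = 3.41
Leg 2 (N34°E, 1.9 km): east 1.9 sin 34° = 1.06, north 1.9 cos 34° = 1.58
Leg 3 (N69°E, 6.2 km): east 6.2 sin 69° = 5.79, north 6.2 cos 69° = 2.22
Leg 4 (253°, 0.6 km): east 0.6 sin 253° = -0.57, north 0.6 cos 253° = -0.18
Net displacement: -2.16 east, 7.03 north. Direction back to start is (2.16, -7.03): bearing = atan2(2.16, -7.03) mod 360° = 162.92° ≈ 163°.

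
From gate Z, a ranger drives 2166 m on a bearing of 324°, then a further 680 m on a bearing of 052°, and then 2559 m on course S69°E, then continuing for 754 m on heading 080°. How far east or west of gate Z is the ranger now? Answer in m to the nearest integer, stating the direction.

2394 m east

Leg 1 (324°, 2166 m): east 2166 sin 324° = -1273.14, north 2166 cos 324° = 1752.33
Leg 2 (052°, 680 m): east 680 sin 52° = 535.85, north 680 cos 52° = 418.65
Leg 3 (S69°E, 2559 m): east 2559 sin 111° = 2389.03, north 2559 cos 111° = -917.06
Leg 4 (080°, 754 m): east 754 sin 80° = 742.55, north 754 cos 80° = 130.93
Net east component: 2394.28 m.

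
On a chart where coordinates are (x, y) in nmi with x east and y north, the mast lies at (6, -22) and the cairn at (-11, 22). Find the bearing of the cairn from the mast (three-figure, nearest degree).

339°

Δeast = -11 − 6 = -17.00; Δnorth = 22 − -22 = 44.00.
Bearing = atan2(Δeast, Δnorth) mod 360° = 338.88° ≈ 339°.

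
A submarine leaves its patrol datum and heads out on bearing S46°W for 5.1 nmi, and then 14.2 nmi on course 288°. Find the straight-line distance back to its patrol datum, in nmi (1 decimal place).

Leg 1 (S46°W, 5.1 nmi): east 5.1 sin 226° = -3.67, north 5.1 cos 226° = -3.54
Leg 2 (288°, 14.2 nmi): east 14.2 sin 288° = -13.51, north 14.2 cos 288° = 4.39
Net: -17.17 east, 0.85 north. Distance = √((-17.17)² + (0.85)²) = 17.194 nmi.

17.2 nmi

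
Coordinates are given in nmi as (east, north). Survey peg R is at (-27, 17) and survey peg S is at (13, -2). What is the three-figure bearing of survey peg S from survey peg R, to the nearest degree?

115°

Δeast = 13 − -27 = 40.00; Δnorth = -2 − 17 = -19.00.
Bearing = atan2(Δeast, Δnorth) mod 360° = 115.41° ≈ 115°.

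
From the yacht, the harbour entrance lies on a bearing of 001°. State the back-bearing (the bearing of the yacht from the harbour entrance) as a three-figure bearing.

181°

Back-bearing = 001° + 180° = 181°.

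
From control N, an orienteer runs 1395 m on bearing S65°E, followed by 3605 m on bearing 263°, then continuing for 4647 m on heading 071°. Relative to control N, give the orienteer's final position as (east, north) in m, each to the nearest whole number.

(2080, 484)

Leg 1 (S65°E, 1395 m): east 1395 sin 115° = 1264.30, north 1395 cos 115° = -589.55
Leg 2 (263°, 3605 m): east 3605 sin 263° = -3578.13, north 3605 cos 263° = -439.34
Leg 3 (071°, 4647 m): east 4647 sin 71° = 4393.82, north 4647 cos 71° = 1512.92
Summing: 2080.00 m east, 484.02 m north → (2080, 484).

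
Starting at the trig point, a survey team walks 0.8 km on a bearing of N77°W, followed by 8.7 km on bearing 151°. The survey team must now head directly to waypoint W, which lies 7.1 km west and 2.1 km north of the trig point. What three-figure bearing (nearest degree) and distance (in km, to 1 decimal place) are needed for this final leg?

Leg 1 (N77°W, 0.8 km): east 0.8 sin 283° = -0.78, north 0.8 cos 283° = 0.18
Leg 2 (151°, 8.7 km): east 8.7 sin 151° = 4.22, north 8.7 cos 151° = -7.61
Current position: (3.44, -7.43). Target: (-7.1, 2.1). Remaining: Δeast = -10.54, Δnorth = 9.53.
Bearing = atan2(-10.54, 9.53) mod 360° = 312.12°; distance = √((-10.54)² + (9.53)²) = 14.208 km.

312°, 14.2 km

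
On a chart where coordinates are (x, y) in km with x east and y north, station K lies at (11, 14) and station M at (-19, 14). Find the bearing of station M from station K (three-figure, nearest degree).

270°

Δeast = -19 − 11 = -30.00; Δnorth = 14 − 14 = 0.00.
Bearing = atan2(Δeast, Δnorth) mod 360° = 270.00° ≈ 270°.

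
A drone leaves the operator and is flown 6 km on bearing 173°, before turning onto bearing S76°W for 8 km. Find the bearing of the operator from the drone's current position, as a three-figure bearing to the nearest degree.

Leg 1 (173°, 6 km): east 6 sin 173° = 0.73, north 6 cos 173° = -5.96
Leg 2 (S76°W, 8 km): east 8 sin 256° = -7.76, north 8 cos 256° = -1.94
Net displacement: -7.03 east, -7.89 north. Direction back to start is (7.03, 7.89): bearing = atan2(7.03, 7.89) mod 360° = 41.70° ≈ 042°.

042°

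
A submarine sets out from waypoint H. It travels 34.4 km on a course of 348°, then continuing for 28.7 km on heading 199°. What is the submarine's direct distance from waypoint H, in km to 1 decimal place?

17.7 km

Leg 1 (348°, 34.4 km): east 34.4 sin 348° = -7.15, north 34.4 cos 348° = 33.65
Leg 2 (199°, 28.7 km): east 28.7 sin 199° = -9.34, north 28.7 cos 199° = -27.14
Net: -16.50 east, 6.51 north. Distance = √((-16.50)² + (6.51)²) = 17.735 km.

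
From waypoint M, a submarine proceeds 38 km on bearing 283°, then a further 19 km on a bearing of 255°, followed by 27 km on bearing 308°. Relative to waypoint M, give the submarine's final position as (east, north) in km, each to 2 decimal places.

(-76.65, 20.25)

Leg 1 (283°, 38 km): east 38 sin 283° = -37.03, north 38 cos 283° = 8.55
Leg 2 (255°, 19 km): east 19 sin 255° = -18.35, north 19 cos 255° = -4.92
Leg 3 (308°, 27 km): east 27 sin 308° = -21.28, north 27 cos 308° = 16.62
Summing: -76.65 km east, 20.25 km north → (-76.65, 20.25).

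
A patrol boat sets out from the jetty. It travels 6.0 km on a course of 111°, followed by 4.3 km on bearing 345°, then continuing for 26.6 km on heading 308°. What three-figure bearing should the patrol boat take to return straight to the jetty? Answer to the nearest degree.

138°

Leg 1 (111°, 6.0 km): east 6.0 sin 111° = 5.60, north 6.0 cos 111° = -2.15
Leg 2 (345°, 4.3 km): east 4.3 sin 345° = -1.11, north 4.3 cos 345° = 4.15
Leg 3 (308°, 26.6 km): east 26.6 sin 308° = -20.96, north 26.6 cos 308° = 16.38
Net displacement: -16.47 east, 18.38 north. Direction back to start is (16.47, -18.38): bearing = atan2(16.47, -18.38) mod 360° = 138.13° ≈ 138°.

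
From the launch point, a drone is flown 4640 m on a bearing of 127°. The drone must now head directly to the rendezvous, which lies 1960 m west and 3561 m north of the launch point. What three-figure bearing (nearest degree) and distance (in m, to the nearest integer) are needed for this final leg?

Leg 1 (127°, 4640 m): east 4640 sin 127° = 3705.67, north 4640 cos 127° = -2792.42
Current position: (3705.67, -2792.42). Target: (-1960, 3561). Remaining: Δeast = -5665.67, Δnorth = 6353.42.
Bearing = atan2(-5665.67, 6353.42) mod 360° = 318.27°; distance = √((-5665.67)² + (6353.42)²) = 8512.683 m.

318°, 8513 m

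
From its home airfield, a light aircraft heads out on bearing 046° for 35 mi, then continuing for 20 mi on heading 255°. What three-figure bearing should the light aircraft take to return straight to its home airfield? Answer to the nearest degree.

Leg 1 (046°, 35 mi): east 35 sin 46° = 25.18, north 35 cos 46° = 24.31
Leg 2 (255°, 20 mi): east 20 sin 255° = -19.32, north 20 cos 255° = -5.18
Net displacement: 5.86 east, 19.14 north. Direction back to start is (-5.86, -19.14): bearing = atan2(-5.86, -19.14) mod 360° = 197.02° ≈ 197°.

197°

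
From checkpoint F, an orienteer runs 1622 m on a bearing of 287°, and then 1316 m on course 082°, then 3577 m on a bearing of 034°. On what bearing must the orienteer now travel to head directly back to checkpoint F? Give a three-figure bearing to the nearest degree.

Leg 1 (287°, 1622 m): east 1622 sin 287° = -1551.13, north 1622 cos 287° = 474.23
Leg 2 (082°, 1316 m): east 1316 sin 82° = 1303.19, north 1316 cos 82° = 183.15
Leg 3 (034°, 3577 m): east 3577 sin 34° = 2000.23, north 3577 cos 34° = 2965.47
Net displacement: 1752.30 east, 3622.85 north. Direction back to start is (-1752.30, -3622.85): bearing = atan2(-1752.30, -3622.85) mod 360° = 205.81° ≈ 206°.

206°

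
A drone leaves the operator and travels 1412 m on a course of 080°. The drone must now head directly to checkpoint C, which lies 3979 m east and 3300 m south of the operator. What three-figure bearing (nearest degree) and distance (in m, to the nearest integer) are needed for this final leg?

Leg 1 (080°, 1412 m): east 1412 sin 80° = 1390.55, north 1412 cos 80° = 245.19
Current position: (1390.55, 245.19). Target: (3979, -3300). Remaining: Δeast = 2588.45, Δnorth = -3545.19.
Bearing = atan2(2588.45, -3545.19) mod 360° = 143.87°; distance = √((2588.45)² + (-3545.19)²) = 4389.586 m.

144°, 4390 m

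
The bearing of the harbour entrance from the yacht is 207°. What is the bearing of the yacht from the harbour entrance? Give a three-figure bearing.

027°

Back-bearing = 207° − 180° = 027°.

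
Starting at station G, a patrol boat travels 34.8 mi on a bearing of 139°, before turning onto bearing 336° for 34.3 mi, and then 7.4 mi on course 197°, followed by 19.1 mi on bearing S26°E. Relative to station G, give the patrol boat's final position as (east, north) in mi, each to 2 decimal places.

Leg 1 (139°, 34.8 mi): east 34.8 sin 139° = 22.83, north 34.8 cos 139° = -26.26
Leg 2 (336°, 34.3 mi): east 34.3 sin 336° = -13.95, north 34.3 cos 336° = 31.33
Leg 3 (197°, 7.4 mi): east 7.4 sin 197° = -2.16, north 7.4 cos 197° = -7.08
Leg 4 (S26°E, 19.1 mi): east 19.1 sin 154° = 8.37, north 19.1 cos 154° = -17.17
Summing: 15.09 mi east, -19.17 mi north → (15.09, -19.17).

(15.09, -19.17)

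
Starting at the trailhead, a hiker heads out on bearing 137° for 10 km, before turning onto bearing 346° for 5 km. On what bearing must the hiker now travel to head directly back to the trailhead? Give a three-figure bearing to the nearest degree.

294°

Leg 1 (137°, 10 km): east 10 sin 137° = 6.82, north 10 cos 137° = -7.31
Leg 2 (346°, 5 km): east 5 sin 346° = -1.21, north 5 cos 346° = 4.85
Net displacement: 5.61 east, -2.46 north. Direction back to start is (-5.61, 2.46): bearing = atan2(-5.61, 2.46) mod 360° = 293.69° ≈ 294°.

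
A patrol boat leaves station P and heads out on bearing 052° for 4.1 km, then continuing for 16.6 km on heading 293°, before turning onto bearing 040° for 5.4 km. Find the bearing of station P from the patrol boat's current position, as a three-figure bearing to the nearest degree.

147°

Leg 1 (052°, 4.1 km): east 4.1 sin 52° = 3.23, north 4.1 cos 52° = 2.52
Leg 2 (293°, 16.6 km): east 16.6 sin 293° = -15.28, north 16.6 cos 293° = 6.49
Leg 3 (040°, 5.4 km): east 5.4 sin 40° = 3.47, north 5.4 cos 40° = 4.14
Net displacement: -8.58 east, 13.15 north. Direction back to start is (8.58, -13.15): bearing = atan2(8.58, -13.15) mod 360° = 146.88° ≈ 147°.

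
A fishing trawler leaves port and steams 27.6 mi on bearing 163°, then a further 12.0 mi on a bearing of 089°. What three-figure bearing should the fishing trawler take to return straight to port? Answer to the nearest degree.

Leg 1 (163°, 27.6 mi): east 27.6 sin 163° = 8.07, north 27.6 cos 163° = -26.39
Leg 2 (089°, 12.0 mi): east 12.0 sin 89° = 12.00, north 12.0 cos 89° = 0.21
Net displacement: 20.07 east, -26.18 north. Direction back to start is (-20.07, 26.18): bearing = atan2(-20.07, 26.18) mod 360° = 322.53° ≈ 323°.

323°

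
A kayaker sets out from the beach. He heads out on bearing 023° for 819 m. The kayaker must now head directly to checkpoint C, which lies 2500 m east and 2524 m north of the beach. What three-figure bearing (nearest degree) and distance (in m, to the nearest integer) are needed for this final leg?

051°, 2808 m

Leg 1 (023°, 819 m): east 819 sin 23° = 320.01, north 819 cos 23° = 753.89
Current position: (320.01, 753.89). Target: (2500, 2524). Remaining: Δeast = 2179.99, Δnorth = 1770.11.
Bearing = atan2(2179.99, 1770.11) mod 360° = 50.92°; distance = √((2179.99)² + (1770.11)²) = 2808.138 m.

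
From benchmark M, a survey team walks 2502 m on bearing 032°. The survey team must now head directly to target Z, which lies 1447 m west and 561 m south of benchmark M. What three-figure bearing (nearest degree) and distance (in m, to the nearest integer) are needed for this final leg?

226°, 3858 m

Leg 1 (032°, 2502 m): east 2502 sin 32° = 1325.86, north 2502 cos 32° = 2121.82
Current position: (1325.86, 2121.82). Target: (-1447, -561). Remaining: Δeast = -2772.86, Δnorth = -2682.82.
Bearing = atan2(-2772.86, -2682.82) mod 360° = 225.95°; distance = √((-2772.86)² + (-2682.82)²) = 3858.270 m.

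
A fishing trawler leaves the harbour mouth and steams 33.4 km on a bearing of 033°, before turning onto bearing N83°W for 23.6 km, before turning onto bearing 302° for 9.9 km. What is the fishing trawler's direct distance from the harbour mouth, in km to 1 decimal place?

38.6 km

Leg 1 (033°, 33.4 km): east 33.4 sin 33° = 18.19, north 33.4 cos 33° = 28.01
Leg 2 (N83°W, 23.6 km): east 23.6 sin 277° = -23.42, north 23.6 cos 277° = 2.88
Leg 3 (302°, 9.9 km): east 9.9 sin 302° = -8.40, north 9.9 cos 302° = 5.25
Net: -13.63 east, 36.13 north. Distance = √((-13.63)² + (36.13)²) = 38.619 km.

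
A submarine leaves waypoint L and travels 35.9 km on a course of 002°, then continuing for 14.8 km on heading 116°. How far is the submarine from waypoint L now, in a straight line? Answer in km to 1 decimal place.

32.8 km

Leg 1 (002°, 35.9 km): east 35.9 sin 2° = 1.25, north 35.9 cos 2° = 35.88
Leg 2 (116°, 14.8 km): east 14.8 sin 116° = 13.30, north 14.8 cos 116° = -6.49
Net: 14.56 east, 29.39 north. Distance = √((14.56)² + (29.39)²) = 32.797 km.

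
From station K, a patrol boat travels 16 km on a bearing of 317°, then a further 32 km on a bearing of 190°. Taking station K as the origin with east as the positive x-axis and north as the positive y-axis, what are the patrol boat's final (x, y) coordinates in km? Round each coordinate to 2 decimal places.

Leg 1 (317°, 16 km): east 16 sin 317° = -10.91, north 16 cos 317° = 11.70
Leg 2 (190°, 32 km): east 32 sin 190° = -5.56, north 32 cos 190° = -31.51
Summing: -16.47 km east, -19.81 km north → (-16.47, -19.81).

(-16.47, -19.81)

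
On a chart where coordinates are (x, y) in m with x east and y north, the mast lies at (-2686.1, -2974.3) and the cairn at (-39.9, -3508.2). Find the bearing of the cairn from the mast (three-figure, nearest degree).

Δeast = -39.9 − -2686.1 = 2646.20; Δnorth = -3508.2 − -2974.3 = -533.90.
Bearing = atan2(Δeast, Δnorth) mod 360° = 101.41° ≈ 101°.

101°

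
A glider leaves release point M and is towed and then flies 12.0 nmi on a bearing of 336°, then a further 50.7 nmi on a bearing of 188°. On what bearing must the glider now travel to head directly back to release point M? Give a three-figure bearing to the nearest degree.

017°

Leg 1 (336°, 12.0 nmi): east 12.0 sin 336° = -4.88, north 12.0 cos 336° = 10.96
Leg 2 (188°, 50.7 nmi): east 50.7 sin 188° = -7.06, north 50.7 cos 188° = -50.21
Net displacement: -11.94 east, -39.24 north. Direction back to start is (11.94, 39.24): bearing = atan2(11.94, 39.24) mod 360° = 16.92° ≈ 017°.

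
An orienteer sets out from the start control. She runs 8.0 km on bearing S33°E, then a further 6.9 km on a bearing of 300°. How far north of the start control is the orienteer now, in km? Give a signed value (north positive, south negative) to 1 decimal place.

-3.3 km

Leg 1 (S33°E, 8.0 km): east 8.0 sin 147° = 4.36, north 8.0 cos 147° = -6.71
Leg 2 (300°, 6.9 km): east 6.9 sin 300° = -5.98, north 6.9 cos 300° = 3.45
Net north component: -3.26 km.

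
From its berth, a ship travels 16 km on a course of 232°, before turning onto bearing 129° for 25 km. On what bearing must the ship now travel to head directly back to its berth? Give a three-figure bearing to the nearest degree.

Leg 1 (232°, 16 km): east 16 sin 232° = -12.61, north 16 cos 232° = -9.85
Leg 2 (129°, 25 km): east 25 sin 129° = 19.43, north 25 cos 129° = -15.73
Net displacement: 6.82 east, -25.58 north. Direction back to start is (-6.82, 25.58): bearing = atan2(-6.82, 25.58) mod 360° = 345.07° ≈ 345°.

345°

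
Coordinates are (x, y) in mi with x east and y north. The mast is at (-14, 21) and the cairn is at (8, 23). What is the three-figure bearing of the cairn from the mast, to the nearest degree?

085°

Δeast = 8 − -14 = 22.00; Δnorth = 23 − 21 = 2.00.
Bearing = atan2(Δeast, Δnorth) mod 360° = 84.81° ≈ 085°.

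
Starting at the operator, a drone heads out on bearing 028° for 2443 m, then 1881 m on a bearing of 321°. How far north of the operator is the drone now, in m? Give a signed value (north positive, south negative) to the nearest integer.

Leg 1 (028°, 2443 m): east 2443 sin 28° = 1146.92, north 2443 cos 28° = 2157.04
Leg 2 (321°, 1881 m): east 1881 sin 321° = -1183.75, north 1881 cos 321° = 1461.81
Net north component: 3618.85 m.

3619 m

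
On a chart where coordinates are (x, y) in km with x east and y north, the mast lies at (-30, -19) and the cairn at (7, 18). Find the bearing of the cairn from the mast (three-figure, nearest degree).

045°

Δeast = 7 − -30 = 37.00; Δnorth = 18 − -19 = 37.00.
Bearing = atan2(Δeast, Δnorth) mod 360° = 45.00° ≈ 045°.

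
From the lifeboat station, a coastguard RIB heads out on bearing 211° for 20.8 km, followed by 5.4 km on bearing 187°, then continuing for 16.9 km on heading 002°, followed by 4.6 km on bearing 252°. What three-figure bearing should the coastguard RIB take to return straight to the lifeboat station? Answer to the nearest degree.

063°

Leg 1 (211°, 20.8 km): east 20.8 sin 211° = -10.71, north 20.8 cos 211° = -17.83
Leg 2 (187°, 5.4 km): east 5.4 sin 187° = -0.66, north 5.4 cos 187° = -5.36
Leg 3 (002°, 16.9 km): east 16.9 sin 2° = 0.59, north 16.9 cos 2° = 16.89
Leg 4 (252°, 4.6 km): east 4.6 sin 252° = -4.37, north 4.6 cos 252° = -1.42
Net displacement: -15.16 east, -7.72 north. Direction back to start is (15.16, 7.72): bearing = atan2(15.16, 7.72) mod 360° = 63.01° ≈ 063°.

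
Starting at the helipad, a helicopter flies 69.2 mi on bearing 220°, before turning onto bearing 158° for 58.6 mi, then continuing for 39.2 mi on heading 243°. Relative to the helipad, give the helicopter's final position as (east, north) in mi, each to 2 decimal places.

(-57.46, -125.14)

Leg 1 (220°, 69.2 mi): east 69.2 sin 220° = -44.48, north 69.2 cos 220° = -53.01
Leg 2 (158°, 58.6 mi): east 58.6 sin 158° = 21.95, north 58.6 cos 158° = -54.33
Leg 3 (243°, 39.2 mi): east 39.2 sin 243° = -34.93, north 39.2 cos 243° = -17.80
Summing: -57.46 mi east, -125.14 mi north → (-57.46, -125.14).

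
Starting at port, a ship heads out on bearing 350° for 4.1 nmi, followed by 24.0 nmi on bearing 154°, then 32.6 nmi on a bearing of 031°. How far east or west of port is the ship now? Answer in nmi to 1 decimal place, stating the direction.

26.6 nmi east

Leg 1 (350°, 4.1 nmi): east 4.1 sin 350° = -0.71, north 4.1 cos 350° = 4.04
Leg 2 (154°, 24.0 nmi): east 24.0 sin 154° = 10.52, north 24.0 cos 154° = -21.57
Leg 3 (031°, 32.6 nmi): east 32.6 sin 31° = 16.79, north 32.6 cos 31° = 27.94
Net east component: 26.60 nmi.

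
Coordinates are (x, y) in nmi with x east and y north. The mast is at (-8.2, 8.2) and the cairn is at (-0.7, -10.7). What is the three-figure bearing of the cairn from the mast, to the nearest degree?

158°

Δeast = -0.7 − -8.2 = 7.50; Δnorth = -10.7 − 8.2 = -18.90.
Bearing = atan2(Δeast, Δnorth) mod 360° = 158.36° ≈ 158°.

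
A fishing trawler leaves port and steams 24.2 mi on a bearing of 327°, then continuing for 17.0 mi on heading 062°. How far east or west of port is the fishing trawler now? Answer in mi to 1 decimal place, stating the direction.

1.8 mi east

Leg 1 (327°, 24.2 mi): east 24.2 sin 327° = -13.18, north 24.2 cos 327° = 20.30
Leg 2 (062°, 17.0 mi): east 17.0 sin 62° = 15.01, north 17.0 cos 62° = 7.98
Net east component: 1.83 mi.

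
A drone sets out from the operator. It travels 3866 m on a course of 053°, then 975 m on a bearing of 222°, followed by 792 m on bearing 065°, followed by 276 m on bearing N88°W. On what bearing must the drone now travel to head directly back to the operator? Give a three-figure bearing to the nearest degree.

Leg 1 (053°, 3866 m): east 3866 sin 53° = 3087.52, north 3866 cos 53° = 2326.62
Leg 2 (222°, 975 m): east 975 sin 222° = -652.40, north 975 cos 222° = -724.57
Leg 3 (065°, 792 m): east 792 sin 65° = 717.80, north 792 cos 65° = 334.71
Leg 4 (N88°W, 276 m): east 276 sin 272° = -275.83, north 276 cos 272° = 9.63
Net displacement: 2877.09 east, 1946.40 north. Direction back to start is (-2877.09, -1946.40): bearing = atan2(-2877.09, -1946.40) mod 360° = 235.92° ≈ 236°.

236°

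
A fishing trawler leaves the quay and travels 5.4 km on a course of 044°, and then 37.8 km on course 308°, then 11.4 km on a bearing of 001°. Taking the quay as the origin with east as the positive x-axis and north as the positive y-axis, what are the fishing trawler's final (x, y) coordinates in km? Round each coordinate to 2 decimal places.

Leg 1 (044°, 5.4 km): east 5.4 sin 44° = 3.75, north 5.4 cos 44° = 3.88
Leg 2 (308°, 37.8 km): east 37.8 sin 308° = -29.79, north 37.8 cos 308° = 23.27
Leg 3 (001°, 11.4 km): east 11.4 sin 1° = 0.20, north 11.4 cos 1° = 11.40
Summing: -25.84 km east, 38.55 km north → (-25.84, 38.55).

(-25.84, 38.55)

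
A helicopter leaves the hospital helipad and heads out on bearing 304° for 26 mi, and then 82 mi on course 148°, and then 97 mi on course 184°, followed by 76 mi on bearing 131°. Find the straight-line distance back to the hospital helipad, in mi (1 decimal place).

Leg 1 (304°, 26 mi): east 26 sin 304° = -21.55, north 26 cos 304° = 14.54
Leg 2 (148°, 82 mi): east 82 sin 148° = 43.45, north 82 cos 148° = -69.54
Leg 3 (184°, 97 mi): east 97 sin 184° = -6.77, north 97 cos 184° = -96.76
Leg 4 (131°, 76 mi): east 76 sin 131° = 57.36, north 76 cos 131° = -49.86
Net: 72.49 east, -201.63 north. Distance = √((72.49)² + (-201.63)²) = 214.260 mi.

214.3 mi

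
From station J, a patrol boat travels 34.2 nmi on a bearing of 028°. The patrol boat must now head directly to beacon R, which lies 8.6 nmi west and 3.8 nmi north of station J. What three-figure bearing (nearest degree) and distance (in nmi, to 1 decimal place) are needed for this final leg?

223°, 36.1 nmi

Leg 1 (028°, 34.2 nmi): east 34.2 sin 28° = 16.06, north 34.2 cos 28° = 30.20
Current position: (16.06, 30.20). Target: (-8.6, 3.8). Remaining: Δeast = -24.66, Δnorth = -26.40.
Bearing = atan2(-24.66, -26.40) mod 360° = 223.05°; distance = √((-24.66)² + (-26.40)²) = 36.121 nmi.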